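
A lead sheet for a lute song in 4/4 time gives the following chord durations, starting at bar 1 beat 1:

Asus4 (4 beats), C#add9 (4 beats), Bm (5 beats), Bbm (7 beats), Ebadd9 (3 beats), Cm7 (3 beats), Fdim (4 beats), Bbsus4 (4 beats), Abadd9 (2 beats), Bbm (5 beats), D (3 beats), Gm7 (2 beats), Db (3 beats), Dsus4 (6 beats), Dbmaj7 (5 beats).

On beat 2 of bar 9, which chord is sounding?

Bbsus4

Beat 2 of bar 9 is beat (9−1)×4 + 2 = 34 overall.
Running totals: Asus4 ends at 4, C#add9 ends at 8, Bm ends at 13, Bbm ends at 20, Ebadd9 ends at 23, Cm7 ends at 26, Fdim ends at 30, Bbsus4 ends at 34.
Beat 34 falls within Bbsus4.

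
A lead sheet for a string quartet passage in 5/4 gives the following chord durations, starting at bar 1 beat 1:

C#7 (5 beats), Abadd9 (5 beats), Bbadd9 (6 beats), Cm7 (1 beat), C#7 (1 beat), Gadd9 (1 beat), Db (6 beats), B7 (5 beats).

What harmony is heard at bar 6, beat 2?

Beat 2 of bar 6 is beat (6−1)×5 + 2 = 27 overall.
Running totals: C#7 ends at 5, Abadd9 ends at 10, Bbadd9 ends at 16, Cm7 ends at 17, C#7 ends at 18, Gadd9 ends at 19, Db ends at 25, B7 ends at 30.
Beat 27 falls within B7.

B7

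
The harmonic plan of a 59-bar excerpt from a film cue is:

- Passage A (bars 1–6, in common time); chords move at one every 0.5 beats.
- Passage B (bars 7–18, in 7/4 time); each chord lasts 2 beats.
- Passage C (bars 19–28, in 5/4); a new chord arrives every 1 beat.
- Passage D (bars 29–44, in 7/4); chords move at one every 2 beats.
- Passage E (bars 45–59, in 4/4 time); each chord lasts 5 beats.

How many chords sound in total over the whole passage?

A has 24 beats and chords last 0.5 each, so 48 chords.
B has 84 beats and chords last 2 each, so 42 chords.
C has 50 beats and chords last 1 each, so 50 chords.
D has 112 beats and chords last 2 each, so 56 chords.
E has 60 beats and chords last 5 each, so 12 chords.
Total: 48 + 42 + 50 + 56 + 12 = 208.

208 chords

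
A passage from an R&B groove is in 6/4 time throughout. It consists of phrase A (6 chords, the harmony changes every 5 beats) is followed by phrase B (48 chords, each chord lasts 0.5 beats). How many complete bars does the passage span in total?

9 bars

A: 6 × 5 = 30 beats = 5 bars.
B: 48 × 0.5 = 24 beats = 4 bars.
Total: 5 + 4 = 9 bars.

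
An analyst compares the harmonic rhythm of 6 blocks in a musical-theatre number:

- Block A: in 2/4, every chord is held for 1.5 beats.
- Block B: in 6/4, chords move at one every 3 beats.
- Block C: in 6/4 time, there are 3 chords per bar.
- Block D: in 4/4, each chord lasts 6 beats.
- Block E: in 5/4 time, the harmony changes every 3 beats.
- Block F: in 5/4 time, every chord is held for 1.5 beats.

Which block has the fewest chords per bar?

A: 2 beats/bar ÷ 1.5 beats/chord = 4/3 chords/bar.
B: 6 beats/bar ÷ 3 beats/chord = 2 chords/bar.
C: 6 beats/bar ÷ 2 beats/chord = 3 chords/bar.
D: 4 beats/bar ÷ 6 beats/chord = 2/3 chords/bar.
E: 5 beats/bar ÷ 3 beats/chord = 5/3 chords/bar.
F: 5 beats/bar ÷ 1.5 beats/chord = 10/3 chords/bar.
Slowest is D at 2/3 chords/bar.

Block D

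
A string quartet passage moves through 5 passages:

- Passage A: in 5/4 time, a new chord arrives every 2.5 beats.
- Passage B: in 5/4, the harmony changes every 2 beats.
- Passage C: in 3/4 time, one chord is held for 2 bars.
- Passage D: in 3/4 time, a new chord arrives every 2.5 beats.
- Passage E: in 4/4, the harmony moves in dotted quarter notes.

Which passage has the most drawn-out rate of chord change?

Passage C

A: each chord is 2.5 beats in 5/4, so 2 per bar.
B: each chord is 2 beats in 5/4, so 2.5 per bar.
C: each chord is 6 beats in 3/4, so 0.5 per bar.
D: each chord is 2.5 beats in 3/4, so 1.2 per bar.
E: each chord is 1.5 beats in 4/4, so 8/3 per bar.
Slowest is C at 0.5 chords/bar.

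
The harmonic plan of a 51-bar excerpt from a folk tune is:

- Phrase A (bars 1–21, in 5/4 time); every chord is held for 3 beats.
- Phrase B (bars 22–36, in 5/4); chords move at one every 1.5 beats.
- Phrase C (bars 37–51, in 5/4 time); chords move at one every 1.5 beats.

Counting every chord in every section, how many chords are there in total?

135 chords

A: 21 bars × 5 beats = 105 beats; 3 beats/chord → 35 chords.
B: 15 bars × 5 beats = 75 beats; 1.5 beats/chord → 50 chords.
C: 15 bars × 5 beats = 75 beats; 1.5 beats/chord → 50 chords.
Total: 35 + 50 + 50 = 135.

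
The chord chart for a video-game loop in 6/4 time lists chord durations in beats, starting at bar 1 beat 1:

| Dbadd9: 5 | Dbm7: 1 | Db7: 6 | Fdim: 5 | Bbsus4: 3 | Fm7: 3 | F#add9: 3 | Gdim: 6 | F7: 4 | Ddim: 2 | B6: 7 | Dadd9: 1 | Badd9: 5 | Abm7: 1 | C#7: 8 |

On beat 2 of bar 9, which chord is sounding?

Beat 2 of bar 9 is beat (9−1)×6 + 2 = 50 overall.
Running totals: Dbadd9 ends at 5, Dbm7 ends at 6, Db7 ends at 12, Fdim ends at 17, Bbsus4 ends at 20, Fm7 ends at 23, F#add9 ends at 26, Gdim ends at 32, F7 ends at 36, Ddim ends at 38, B6 ends at 45, Dadd9 ends at 46, Badd9 ends at 51.
Beat 50 falls within Badd9.

Badd9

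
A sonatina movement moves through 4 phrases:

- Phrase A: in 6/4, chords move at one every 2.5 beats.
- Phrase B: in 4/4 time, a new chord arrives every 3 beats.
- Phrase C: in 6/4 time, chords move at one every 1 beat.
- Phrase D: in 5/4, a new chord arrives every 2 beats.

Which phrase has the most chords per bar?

A: each chord is 2.5 beats in 6/4, so 2.4 per bar.
B: each chord is 3 beats in 4/4, so 4/3 per bar.
C: each chord is 1 beat in 6/4, so 6 per bar.
D: each chord is 2 beats in 5/4, so 2.5 per bar.
Fastest is C at 6 chords/bar.

Phrase C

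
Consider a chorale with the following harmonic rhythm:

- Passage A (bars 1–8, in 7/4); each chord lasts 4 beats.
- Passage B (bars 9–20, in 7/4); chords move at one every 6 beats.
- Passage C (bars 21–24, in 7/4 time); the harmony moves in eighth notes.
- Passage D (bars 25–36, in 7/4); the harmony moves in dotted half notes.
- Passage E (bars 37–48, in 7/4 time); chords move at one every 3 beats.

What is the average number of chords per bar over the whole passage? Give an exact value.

A: 8 bars of 7 beats is 56 beats; at 4 beats each that's 14 chords.
B: 12 bars of 7 beats is 84 beats; at 6 beats each that's 14 chords.
C: 4 bars of 7 beats is 28 beats; at 0.5 beats each that's 56 chords.
D: 12 bars of 7 beats is 84 beats; at 3 beats each that's 28 chords.
E: 12 bars of 7 beats is 84 beats; at 3 beats each that's 28 chords.
Overall: 140 chords over 48 bars → 140/48 = 35/12 chords per bar.

35/12 chords per bar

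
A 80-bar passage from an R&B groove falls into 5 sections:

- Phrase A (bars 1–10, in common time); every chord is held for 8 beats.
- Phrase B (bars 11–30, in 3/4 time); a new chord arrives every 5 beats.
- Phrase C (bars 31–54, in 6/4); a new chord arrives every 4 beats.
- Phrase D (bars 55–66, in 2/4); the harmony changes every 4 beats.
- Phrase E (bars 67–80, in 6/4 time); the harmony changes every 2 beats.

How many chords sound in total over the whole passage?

A has 40 beats and chords last 8 each, so 5 chords.
B has 60 beats and chords last 5 each, so 12 chords.
C has 144 beats and chords last 4 each, so 36 chords.
D has 24 beats and chords last 4 each, so 6 chords.
E has 84 beats and chords last 2 each, so 42 chords.
Total: 5 + 12 + 36 + 6 + 42 = 101.

101 chords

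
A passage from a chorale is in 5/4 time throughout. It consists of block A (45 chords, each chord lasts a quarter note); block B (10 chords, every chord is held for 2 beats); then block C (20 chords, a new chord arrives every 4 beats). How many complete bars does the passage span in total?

A: 45 × 1 = 45 beats = 9 bars.
B: 10 × 2 = 20 beats = 4 bars.
C: 20 × 4 = 80 beats = 16 bars.
Total: 9 + 4 + 16 = 29 bars.

29 bars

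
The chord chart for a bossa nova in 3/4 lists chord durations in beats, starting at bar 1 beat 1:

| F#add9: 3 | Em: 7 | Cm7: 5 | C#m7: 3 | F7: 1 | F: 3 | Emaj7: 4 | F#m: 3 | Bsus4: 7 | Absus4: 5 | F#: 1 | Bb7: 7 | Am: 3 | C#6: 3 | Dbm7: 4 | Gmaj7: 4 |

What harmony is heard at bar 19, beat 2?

Beat 2 of bar 19 is beat (19−1)×3 + 2 = 56 overall.
Running totals: F#add9 ends at 3, Em ends at 10, Cm7 ends at 15, C#m7 ends at 18, F7 ends at 19, F ends at 22, Emaj7 ends at 26, F#m ends at 29, Bsus4 ends at 36, Absus4 ends at 41, F# ends at 42, Bb7 ends at 49, Am ends at 52, C#6 ends at 55, Dbm7 ends at 59.
Beat 56 falls within Dbm7.

Dbm7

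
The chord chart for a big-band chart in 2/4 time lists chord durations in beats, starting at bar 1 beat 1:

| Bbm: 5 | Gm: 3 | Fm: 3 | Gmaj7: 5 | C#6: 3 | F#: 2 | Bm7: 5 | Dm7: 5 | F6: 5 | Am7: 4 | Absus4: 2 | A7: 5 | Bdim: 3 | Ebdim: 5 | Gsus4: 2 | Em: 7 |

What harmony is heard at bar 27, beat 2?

Beat 2 of bar 27 is beat (27−1)×2 + 2 = 54 overall.
Running totals: Bbm ends at 5, Gm ends at 8, Fm ends at 11, Gmaj7 ends at 16, C#6 ends at 19, F# ends at 21, Bm7 ends at 26, Dm7 ends at 31, F6 ends at 36, Am7 ends at 40, Absus4 ends at 42, A7 ends at 47, Bdim ends at 50, Ebdim ends at 55.
Beat 54 falls within Ebdim.

Ebdim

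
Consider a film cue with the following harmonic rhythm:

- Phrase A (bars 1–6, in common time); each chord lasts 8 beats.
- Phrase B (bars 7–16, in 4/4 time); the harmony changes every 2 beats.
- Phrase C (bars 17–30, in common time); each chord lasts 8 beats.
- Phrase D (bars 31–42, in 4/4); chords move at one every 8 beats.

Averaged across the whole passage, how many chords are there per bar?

6/7 chords per bar

A: 6 × 4 = 24 beats ÷ 8 = 3 chords.
B: 10 × 4 = 40 beats ÷ 2 = 20 chords.
C: 14 × 4 = 56 beats ÷ 8 = 7 chords.
D: 12 × 4 = 48 beats ÷ 8 = 6 chords.
Overall: 36 chords over 42 bars → 36/42 = 6/7 chords per bar.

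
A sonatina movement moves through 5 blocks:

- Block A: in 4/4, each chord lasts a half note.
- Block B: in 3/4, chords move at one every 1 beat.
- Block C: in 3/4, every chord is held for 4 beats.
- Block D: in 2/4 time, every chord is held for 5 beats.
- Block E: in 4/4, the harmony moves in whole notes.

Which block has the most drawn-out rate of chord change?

Block D

A: 4/2 = 2 chords/bar.
B: 3/1 = 3 chords/bar.
C: 3/4 = 0.75 chords/bar.
D: 2/5 = 0.4 chords/bar.
E: 4/4 = 1 chord/bar.
Slowest is D at 0.4 chords/bar.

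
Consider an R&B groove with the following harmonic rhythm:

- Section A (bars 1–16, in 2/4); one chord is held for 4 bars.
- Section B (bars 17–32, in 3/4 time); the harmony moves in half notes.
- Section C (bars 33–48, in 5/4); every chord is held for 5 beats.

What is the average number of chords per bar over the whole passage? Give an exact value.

11/12 chords per bar

A: 16 bars of 2 beats is 32 beats; at 8 beats each that's 4 chords.
B: 16 bars of 3 beats is 48 beats; at 2 beats each that's 24 chords.
C: 16 bars of 5 beats is 80 beats; at 5 beats each that's 16 chords.
Overall: 44 chords over 48 bars → 44/48 = 11/12 chords per bar.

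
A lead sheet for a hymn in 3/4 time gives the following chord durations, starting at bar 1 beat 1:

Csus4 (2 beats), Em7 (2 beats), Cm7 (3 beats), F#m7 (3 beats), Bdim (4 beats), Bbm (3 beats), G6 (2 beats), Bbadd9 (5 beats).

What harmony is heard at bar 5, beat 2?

Bdim

Beat 2 of bar 5 is beat (5−1)×3 + 2 = 14 overall.
Running totals: Csus4 ends at 2, Em7 ends at 4, Cm7 ends at 7, F#m7 ends at 10, Bdim ends at 14.
Beat 14 falls within Bdim.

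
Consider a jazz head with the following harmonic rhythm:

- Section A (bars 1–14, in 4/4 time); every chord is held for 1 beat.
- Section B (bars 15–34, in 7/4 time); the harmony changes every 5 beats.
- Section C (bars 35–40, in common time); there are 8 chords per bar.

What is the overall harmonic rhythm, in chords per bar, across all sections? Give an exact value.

A: 14 bars of 4 beats is 56 beats; at 1 beat each that's 56 chords.
B: 20 bars of 7 beats is 140 beats; at 5 beats each that's 28 chords.
C: 6 bars of 4 beats is 24 beats; at 0.5 beats each that's 48 chords.
Overall: 132 chords over 40 bars → 132/40 = 3.3 chords per bar.

3.3 chords per bar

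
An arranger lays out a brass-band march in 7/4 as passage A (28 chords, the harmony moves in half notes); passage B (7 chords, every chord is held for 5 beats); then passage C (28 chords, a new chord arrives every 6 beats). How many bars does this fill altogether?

A: 28 × 2 = 56 beats = 8 bars.
B: 7 × 5 = 35 beats = 5 bars.
C: 28 × 6 = 168 beats = 24 bars.
Total: 8 + 5 + 24 = 37 bars.

37 bars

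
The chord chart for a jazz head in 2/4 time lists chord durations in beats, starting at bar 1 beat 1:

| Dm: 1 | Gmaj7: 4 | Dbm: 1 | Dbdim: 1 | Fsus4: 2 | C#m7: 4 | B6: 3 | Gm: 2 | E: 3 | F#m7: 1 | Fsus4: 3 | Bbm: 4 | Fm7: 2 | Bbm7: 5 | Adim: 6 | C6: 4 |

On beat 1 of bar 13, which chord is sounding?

Beat 1 of bar 13 is beat (13−1)×2 + 1 = 25 overall.
Running totals: Dm ends at 1, Gmaj7 ends at 5, Dbm ends at 6, Dbdim ends at 7, Fsus4 ends at 9, C#m7 ends at 13, B6 ends at 16, Gm ends at 18, E ends at 21, F#m7 ends at 22, Fsus4 ends at 25.
Beat 25 falls within Fsus4.

Fsus4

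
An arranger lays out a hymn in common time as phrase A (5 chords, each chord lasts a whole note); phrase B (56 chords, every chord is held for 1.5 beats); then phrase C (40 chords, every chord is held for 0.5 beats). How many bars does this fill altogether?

31 bars

A: 5 × 4 = 20 beats = 5 bars.
B: 56 × 1.5 = 84 beats = 21 bars.
C: 40 × 0.5 = 20 beats = 5 bars.
Total: 5 + 21 + 5 = 31 bars.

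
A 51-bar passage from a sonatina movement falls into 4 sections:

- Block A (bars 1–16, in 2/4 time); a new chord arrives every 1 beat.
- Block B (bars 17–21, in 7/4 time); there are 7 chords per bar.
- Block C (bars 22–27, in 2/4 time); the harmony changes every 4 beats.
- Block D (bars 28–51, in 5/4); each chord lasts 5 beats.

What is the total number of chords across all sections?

94 chords

A: 16 bars × 2 beats = 32 beats; 1 beat/chord → 32 chords.
B: 5 bars × 7 beats = 35 beats; 1 beat/chord → 35 chords.
C: 6 bars × 2 beats = 12 beats; 4 beats/chord → 3 chords.
D: 24 bars × 5 beats = 120 beats; 5 beats/chord → 24 chords.
Total: 32 + 35 + 3 + 24 = 94.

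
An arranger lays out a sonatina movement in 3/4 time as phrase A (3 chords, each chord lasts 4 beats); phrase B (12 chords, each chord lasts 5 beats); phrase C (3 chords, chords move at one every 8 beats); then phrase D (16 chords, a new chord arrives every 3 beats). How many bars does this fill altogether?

48 bars

A: 3 × 4 = 12 beats = 4 bars.
B: 12 × 5 = 60 beats = 20 bars.
C: 3 × 8 = 24 beats = 8 bars.
D: 16 × 3 = 48 beats = 16 bars.
Total: 4 + 20 + 8 + 16 = 48 bars.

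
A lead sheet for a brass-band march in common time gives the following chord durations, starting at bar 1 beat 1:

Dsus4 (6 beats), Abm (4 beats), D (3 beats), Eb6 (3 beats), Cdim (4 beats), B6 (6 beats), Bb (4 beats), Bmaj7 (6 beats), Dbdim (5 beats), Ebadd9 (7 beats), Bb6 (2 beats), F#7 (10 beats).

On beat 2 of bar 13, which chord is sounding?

Bb6

Beat 2 of bar 13 is beat (13−1)×4 + 2 = 50 overall.
Running totals: Dsus4 ends at 6, Abm ends at 10, D ends at 13, Eb6 ends at 16, Cdim ends at 20, B6 ends at 26, Bb ends at 30, Bmaj7 ends at 36, Dbdim ends at 41, Ebadd9 ends at 48, Bb6 ends at 50.
Beat 50 falls within Bb6.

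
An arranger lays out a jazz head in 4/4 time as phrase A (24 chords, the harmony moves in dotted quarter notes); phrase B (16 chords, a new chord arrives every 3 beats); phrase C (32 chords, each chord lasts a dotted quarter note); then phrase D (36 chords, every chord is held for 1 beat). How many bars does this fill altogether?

42 bars

A: 24 × 1.5 = 36 beats = 9 bars.
B: 16 × 3 = 48 beats = 12 bars.
C: 32 × 1.5 = 48 beats = 12 bars.
D: 36 × 1 = 36 beats = 9 bars.
Total: 9 + 12 + 12 + 9 = 42 bars.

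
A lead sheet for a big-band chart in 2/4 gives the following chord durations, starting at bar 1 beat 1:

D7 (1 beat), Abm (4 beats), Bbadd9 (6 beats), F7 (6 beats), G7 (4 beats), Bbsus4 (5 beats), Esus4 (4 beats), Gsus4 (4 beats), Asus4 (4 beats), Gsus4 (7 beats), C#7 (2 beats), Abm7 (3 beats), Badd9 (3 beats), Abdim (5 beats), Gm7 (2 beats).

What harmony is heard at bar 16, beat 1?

Beat 1 of bar 16 is beat (16−1)×2 + 1 = 31 overall.
Running totals: D7 ends at 1, Abm ends at 5, Bbadd9 ends at 11, F7 ends at 17, G7 ends at 21, Bbsus4 ends at 26, Esus4 ends at 30, Gsus4 ends at 34.
Beat 31 falls within Gsus4.

Gsus4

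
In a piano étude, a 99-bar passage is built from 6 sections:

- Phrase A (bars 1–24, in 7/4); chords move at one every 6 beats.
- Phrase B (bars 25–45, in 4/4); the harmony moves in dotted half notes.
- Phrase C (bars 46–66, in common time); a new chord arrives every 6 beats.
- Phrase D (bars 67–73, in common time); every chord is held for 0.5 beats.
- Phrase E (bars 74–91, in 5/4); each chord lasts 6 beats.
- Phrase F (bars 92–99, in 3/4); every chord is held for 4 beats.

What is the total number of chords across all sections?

147 chords

A: 24·7 = 168 beats, 168/6 = 28 chords.
B: 21·4 = 84 beats, 84/3 = 28 chords.
C: 21·4 = 84 beats, 84/6 = 14 chords.
D: 7·4 = 28 beats, 28/0.5 = 56 chords.
E: 18·5 = 90 beats, 90/6 = 15 chords.
F: 8·3 = 24 beats, 24/4 = 6 chords.
Total: 28 + 28 + 14 + 56 + 15 + 6 = 147.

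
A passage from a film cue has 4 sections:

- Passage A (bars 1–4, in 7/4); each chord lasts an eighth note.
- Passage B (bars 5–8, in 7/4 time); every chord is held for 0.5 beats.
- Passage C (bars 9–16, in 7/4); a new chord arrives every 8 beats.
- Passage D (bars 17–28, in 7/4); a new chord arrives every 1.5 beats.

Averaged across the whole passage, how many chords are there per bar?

6.25 chords per bar

A: 4 × 7 = 28 beats ÷ 0.5 = 56 chords.
B: 4 × 7 = 28 beats ÷ 0.5 = 56 chords.
C: 8 × 7 = 56 beats ÷ 8 = 7 chords.
D: 12 × 7 = 84 beats ÷ 1.5 = 56 chords.
Overall: 175 chords over 28 bars → 175/28 = 6.25 chords per bar.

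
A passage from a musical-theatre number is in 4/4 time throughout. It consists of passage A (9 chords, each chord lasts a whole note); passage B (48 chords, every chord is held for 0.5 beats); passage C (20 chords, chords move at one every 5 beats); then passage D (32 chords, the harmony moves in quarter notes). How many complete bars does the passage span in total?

A: 9 × 4 = 36 beats = 9 bars.
B: 48 × 0.5 = 24 beats = 6 bars.
C: 20 × 5 = 100 beats = 25 bars.
D: 32 × 1 = 32 beats = 8 bars.
Total: 9 + 6 + 25 + 8 = 48 bars.

48 bars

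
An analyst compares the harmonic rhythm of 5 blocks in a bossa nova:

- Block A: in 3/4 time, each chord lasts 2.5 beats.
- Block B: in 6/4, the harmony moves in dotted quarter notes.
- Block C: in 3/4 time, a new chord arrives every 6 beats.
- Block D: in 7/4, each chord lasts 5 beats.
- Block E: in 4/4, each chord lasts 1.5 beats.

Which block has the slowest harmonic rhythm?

Block C

A: 3 beats/bar ÷ 2.5 beats/chord = 1.2 chords/bar.
B: 6 beats/bar ÷ 1.5 beats/chord = 4 chords/bar.
C: 3 beats/bar ÷ 6 beats/chord = 0.5 chords/bar.
D: 7 beats/bar ÷ 5 beats/chord = 1.4 chords/bar.
E: 4 beats/bar ÷ 1.5 beats/chord = 8/3 chords/bar.
Slowest is C at 0.5 chords/bar.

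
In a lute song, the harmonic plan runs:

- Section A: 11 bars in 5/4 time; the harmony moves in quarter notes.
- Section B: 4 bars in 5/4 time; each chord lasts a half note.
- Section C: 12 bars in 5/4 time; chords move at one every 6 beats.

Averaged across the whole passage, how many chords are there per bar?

25/9 chords per bar

A: 11 bars of 5 beats is 55 beats; at 1 beat each that's 55 chords.
B: 4 bars of 5 beats is 20 beats; at 2 beats each that's 10 chords.
C: 12 bars of 5 beats is 60 beats; at 6 beats each that's 10 chords.
Overall: 75 chords over 27 bars → 75/27 = 25/9 chords per bar.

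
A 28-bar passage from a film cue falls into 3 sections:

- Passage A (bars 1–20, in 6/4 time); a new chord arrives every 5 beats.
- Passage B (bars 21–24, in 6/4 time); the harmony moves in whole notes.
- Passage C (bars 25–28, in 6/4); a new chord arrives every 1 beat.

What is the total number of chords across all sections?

54 chords

A: 20 bars × 6 beats = 120 beats; 5 beats/chord → 24 chords.
B: 4 bars × 6 beats = 24 beats; 4 beats/chord → 6 chords.
C: 4 bars × 6 beats = 24 beats; 1 beat/chord → 24 chords.
Total: 24 + 6 + 24 = 54.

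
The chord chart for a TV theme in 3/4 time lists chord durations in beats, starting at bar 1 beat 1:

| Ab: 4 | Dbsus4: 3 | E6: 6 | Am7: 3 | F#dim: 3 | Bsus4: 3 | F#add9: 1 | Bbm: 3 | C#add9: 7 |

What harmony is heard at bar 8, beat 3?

Beat 3 of bar 8 is beat (8−1)×3 + 3 = 24 overall.
Running totals: Ab ends at 4, Dbsus4 ends at 7, E6 ends at 13, Am7 ends at 16, F#dim ends at 19, Bsus4 ends at 22, F#add9 ends at 23, Bbm ends at 26.
Beat 24 falls within Bbm.

Bbm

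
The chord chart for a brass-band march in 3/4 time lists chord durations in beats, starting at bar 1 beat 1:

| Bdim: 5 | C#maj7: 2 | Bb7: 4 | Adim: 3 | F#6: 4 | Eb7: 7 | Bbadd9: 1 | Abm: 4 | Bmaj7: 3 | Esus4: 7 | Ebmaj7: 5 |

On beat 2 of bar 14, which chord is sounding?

Beat 2 of bar 14 is beat (14−1)×3 + 2 = 41 overall.
Running totals: Bdim ends at 5, C#maj7 ends at 7, Bb7 ends at 11, Adim ends at 14, F#6 ends at 18, Eb7 ends at 25, Bbadd9 ends at 26, Abm ends at 30, Bmaj7 ends at 33, Esus4 ends at 40, Ebmaj7 ends at 45.
Beat 41 falls within Ebmaj7.

Ebmaj7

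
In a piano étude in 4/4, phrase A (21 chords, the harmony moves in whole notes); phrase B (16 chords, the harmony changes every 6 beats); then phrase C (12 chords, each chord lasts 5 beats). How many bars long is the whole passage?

A: 21 × 4 = 84 beats = 21 bars.
B: 16 × 6 = 96 beats = 24 bars.
C: 12 × 5 = 60 beats = 15 bars.
Total: 21 + 24 + 15 = 60 bars.

60 bars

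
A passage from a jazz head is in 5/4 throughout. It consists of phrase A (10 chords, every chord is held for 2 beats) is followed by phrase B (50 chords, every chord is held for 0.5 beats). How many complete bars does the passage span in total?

9 bars

A: 10 × 2 = 20 beats = 4 bars.
B: 50 × 0.5 = 25 beats = 5 bars.
Total: 4 + 5 = 9 bars.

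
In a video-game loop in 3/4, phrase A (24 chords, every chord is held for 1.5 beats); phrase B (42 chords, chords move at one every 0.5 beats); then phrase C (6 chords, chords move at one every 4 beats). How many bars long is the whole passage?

A: 24 × 1.5 = 36 beats = 12 bars.
B: 42 × 0.5 = 21 beats = 7 bars.
C: 6 × 4 = 24 beats = 8 bars.
Total: 12 + 7 + 8 = 27 bars.

27 bars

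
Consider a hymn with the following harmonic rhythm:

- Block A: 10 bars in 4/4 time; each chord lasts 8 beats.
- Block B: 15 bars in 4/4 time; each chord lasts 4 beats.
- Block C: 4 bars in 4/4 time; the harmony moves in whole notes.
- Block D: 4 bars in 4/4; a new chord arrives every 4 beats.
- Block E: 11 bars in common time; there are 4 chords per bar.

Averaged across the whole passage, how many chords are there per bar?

18/11 chords per bar

A: 10 × 4 = 40 beats ÷ 8 = 5 chords.
B: 15 × 4 = 60 beats ÷ 4 = 15 chords.
C: 4 × 4 = 16 beats ÷ 4 = 4 chords.
D: 4 × 4 = 16 beats ÷ 4 = 4 chords.
E: 11 × 4 = 44 beats ÷ 1 = 44 chords.
Overall: 72 chords over 44 bars → 72/44 = 18/11 chords per bar.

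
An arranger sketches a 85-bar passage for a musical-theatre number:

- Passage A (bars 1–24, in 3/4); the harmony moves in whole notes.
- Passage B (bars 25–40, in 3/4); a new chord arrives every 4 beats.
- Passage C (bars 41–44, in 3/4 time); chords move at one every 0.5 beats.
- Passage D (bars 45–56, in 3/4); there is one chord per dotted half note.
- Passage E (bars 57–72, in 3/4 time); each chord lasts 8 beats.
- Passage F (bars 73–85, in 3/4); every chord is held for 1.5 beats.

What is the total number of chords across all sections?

A has 72 beats and chords last 4 each, so 18 chords.
B has 48 beats and chords last 4 each, so 12 chords.
C has 12 beats and chords last 0.5 each, so 24 chords.
D has 36 beats and chords last 3 each, so 12 chords.
E has 48 beats and chords last 8 each, so 6 chords.
F has 39 beats and chords last 1.5 each, so 26 chords.
Total: 18 + 12 + 24 + 12 + 6 + 26 = 98.

98 chords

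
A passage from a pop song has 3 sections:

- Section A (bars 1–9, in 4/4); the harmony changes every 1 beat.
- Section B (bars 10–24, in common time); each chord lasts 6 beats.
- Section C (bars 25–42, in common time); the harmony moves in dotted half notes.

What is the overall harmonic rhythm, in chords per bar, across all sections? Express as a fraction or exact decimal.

A: 9 × 4 = 36 beats ÷ 1 = 36 chords.
B: 15 × 4 = 60 beats ÷ 6 = 10 chords.
C: 18 × 4 = 72 beats ÷ 3 = 24 chords.
Overall: 70 chords over 42 bars → 70/42 = 5/3 chords per bar.

5/3 chords per bar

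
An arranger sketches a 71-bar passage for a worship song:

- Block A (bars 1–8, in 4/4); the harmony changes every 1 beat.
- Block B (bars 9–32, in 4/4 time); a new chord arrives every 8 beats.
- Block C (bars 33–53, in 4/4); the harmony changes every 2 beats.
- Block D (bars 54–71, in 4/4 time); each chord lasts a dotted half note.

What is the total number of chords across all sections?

A: 8 bars × 4 beats = 32 beats; 1 beat/chord → 32 chords.
B: 24 bars × 4 beats = 96 beats; 8 beats/chord → 12 chords.
C: 21 bars × 4 beats = 84 beats; 2 beats/chord → 42 chords.
D: 18 bars × 4 beats = 72 beats; 3 beats/chord → 24 chords.
Total: 32 + 12 + 42 + 24 = 110.

110 chords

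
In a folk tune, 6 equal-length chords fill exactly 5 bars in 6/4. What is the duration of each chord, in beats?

5 bars × 6 beats/bar = 30 beats total.
30 beats ÷ 6 chords = 5 beats per chord.

5 beats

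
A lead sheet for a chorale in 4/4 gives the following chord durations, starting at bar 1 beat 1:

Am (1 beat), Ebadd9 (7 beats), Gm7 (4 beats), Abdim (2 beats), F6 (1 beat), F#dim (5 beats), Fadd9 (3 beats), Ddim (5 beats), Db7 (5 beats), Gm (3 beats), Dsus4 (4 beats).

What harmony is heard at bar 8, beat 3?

Db7

Beat 3 of bar 8 is beat (8−1)×4 + 3 = 31 overall.
Running totals: Am ends at 1, Ebadd9 ends at 8, Gm7 ends at 12, Abdim ends at 14, F6 ends at 15, F#dim ends at 20, Fadd9 ends at 23, Ddim ends at 28, Db7 ends at 33.
Beat 31 falls within Db7.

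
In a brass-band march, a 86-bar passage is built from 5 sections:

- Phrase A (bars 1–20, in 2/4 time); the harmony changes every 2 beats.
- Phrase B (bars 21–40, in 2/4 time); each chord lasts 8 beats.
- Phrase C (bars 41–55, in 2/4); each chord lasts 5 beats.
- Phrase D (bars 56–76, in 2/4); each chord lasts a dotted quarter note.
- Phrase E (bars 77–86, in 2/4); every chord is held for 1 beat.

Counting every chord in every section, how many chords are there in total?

79 chords

A: 20 bars × 2 beats = 40 beats; 2 beats/chord → 20 chords.
B: 20 bars × 2 beats = 40 beats; 8 beats/chord → 5 chords.
C: 15 bars × 2 beats = 30 beats; 5 beats/chord → 6 chords.
D: 21 bars × 2 beats = 42 beats; 1.5 beats/chord → 28 chords.
E: 10 bars × 2 beats = 20 beats; 1 beat/chord → 20 chords.
Total: 20 + 5 + 6 + 28 + 20 = 79.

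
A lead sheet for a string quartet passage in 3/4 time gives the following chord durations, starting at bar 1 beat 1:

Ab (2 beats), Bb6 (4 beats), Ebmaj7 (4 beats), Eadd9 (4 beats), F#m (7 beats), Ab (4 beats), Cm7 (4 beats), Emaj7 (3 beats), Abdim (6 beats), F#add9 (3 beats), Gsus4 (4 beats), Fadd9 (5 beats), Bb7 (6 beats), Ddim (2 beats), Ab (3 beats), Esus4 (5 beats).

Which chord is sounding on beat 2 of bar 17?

Fadd9

Beat 2 of bar 17 is beat (17−1)×3 + 2 = 50 overall.
Running totals: Ab ends at 2, Bb6 ends at 6, Ebmaj7 ends at 10, Eadd9 ends at 14, F#m ends at 21, Ab ends at 25, Cm7 ends at 29, Emaj7 ends at 32, Abdim ends at 38, F#add9 ends at 41, Gsus4 ends at 45, Fadd9 ends at 50.
Beat 50 falls within Fadd9.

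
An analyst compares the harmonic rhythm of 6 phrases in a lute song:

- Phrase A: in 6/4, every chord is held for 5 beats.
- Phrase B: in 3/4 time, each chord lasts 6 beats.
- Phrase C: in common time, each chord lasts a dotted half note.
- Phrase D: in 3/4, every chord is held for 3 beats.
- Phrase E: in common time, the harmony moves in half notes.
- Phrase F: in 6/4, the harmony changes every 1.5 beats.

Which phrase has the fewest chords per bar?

Phrase B

A: 6/5 = 1.2 chords/bar.
B: 3/6 = 0.5 chords/bar.
C: 4/3 = 4/3 chords/bar.
D: 3/3 = 1 chord/bar.
E: 4/2 = 2 chords/bar.
F: 6/1.5 = 4 chords/bar.
Slowest is B at 0.5 chords/bar.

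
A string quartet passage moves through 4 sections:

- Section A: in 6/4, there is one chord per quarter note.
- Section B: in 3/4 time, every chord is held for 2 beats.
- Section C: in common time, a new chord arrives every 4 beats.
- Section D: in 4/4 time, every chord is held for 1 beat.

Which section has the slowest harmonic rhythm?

Section C

A: 6/1 = 6 chords/bar.
B: 3/2 = 1.5 chords/bar.
C: 4/4 = 1 chord/bar.
D: 4/1 = 4 chords/bar.
Slowest is C at 1 chords/bar.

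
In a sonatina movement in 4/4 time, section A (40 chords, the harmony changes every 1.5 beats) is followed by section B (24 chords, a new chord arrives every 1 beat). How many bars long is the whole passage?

A: 40 × 1.5 = 60 beats = 15 bars.
B: 24 × 1 = 24 beats = 6 bars.
Total: 15 + 6 = 21 bars.

21 bars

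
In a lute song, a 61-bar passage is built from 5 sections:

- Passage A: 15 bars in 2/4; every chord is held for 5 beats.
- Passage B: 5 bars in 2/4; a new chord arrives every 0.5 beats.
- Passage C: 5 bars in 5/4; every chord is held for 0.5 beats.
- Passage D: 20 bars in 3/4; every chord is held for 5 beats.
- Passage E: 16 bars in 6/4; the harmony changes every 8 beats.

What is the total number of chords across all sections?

A: 15 bars × 2 beats = 30 beats; 5 beats/chord → 6 chords.
B: 5 bars × 2 beats = 10 beats; 0.5 beats/chord → 20 chords.
C: 5 bars × 5 beats = 25 beats; 0.5 beats/chord → 50 chords.
D: 20 bars × 3 beats = 60 beats; 5 beats/chord → 12 chords.
E: 16 bars × 6 beats = 96 beats; 8 beats/chord → 12 chords.
Total: 6 + 20 + 50 + 12 + 12 = 100.

100 chords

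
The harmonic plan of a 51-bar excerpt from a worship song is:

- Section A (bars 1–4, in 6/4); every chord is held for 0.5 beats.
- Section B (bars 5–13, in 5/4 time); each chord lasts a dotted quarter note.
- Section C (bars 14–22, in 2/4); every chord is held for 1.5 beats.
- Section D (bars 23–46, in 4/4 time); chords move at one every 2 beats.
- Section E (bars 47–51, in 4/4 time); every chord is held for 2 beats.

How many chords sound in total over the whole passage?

A has 24 beats and chords last 0.5 each, so 48 chords.
B has 45 beats and chords last 1.5 each, so 30 chords.
C has 18 beats and chords last 1.5 each, so 12 chords.
D has 96 beats and chords last 2 each, so 48 chords.
E has 20 beats and chords last 2 each, so 10 chords.
Total: 48 + 30 + 12 + 48 + 10 = 148.

148 chords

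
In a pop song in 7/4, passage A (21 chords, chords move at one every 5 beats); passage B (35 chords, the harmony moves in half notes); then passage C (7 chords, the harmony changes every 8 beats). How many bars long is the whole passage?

A: 21 × 5 = 105 beats = 15 bars.
B: 35 × 2 = 70 beats = 10 bars.
C: 7 × 8 = 56 beats = 8 bars.
Total: 15 + 10 + 8 = 33 bars.

33 bars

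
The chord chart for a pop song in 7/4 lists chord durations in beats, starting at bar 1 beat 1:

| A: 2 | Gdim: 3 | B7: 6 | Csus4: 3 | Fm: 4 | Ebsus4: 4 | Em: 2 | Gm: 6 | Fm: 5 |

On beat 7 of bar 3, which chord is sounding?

Beat 7 of bar 3 is beat (3−1)×7 + 7 = 21 overall.
Running totals: A ends at 2, Gdim ends at 5, B7 ends at 11, Csus4 ends at 14, Fm ends at 18, Ebsus4 ends at 22.
Beat 21 falls within Ebsus4.

Ebsus4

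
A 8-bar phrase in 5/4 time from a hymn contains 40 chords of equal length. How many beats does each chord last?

8 bars × 5 beats/bar = 40 beats total.
40 beats ÷ 40 chords = 1 beats per chord.
(That is a quarter note.)

1 beat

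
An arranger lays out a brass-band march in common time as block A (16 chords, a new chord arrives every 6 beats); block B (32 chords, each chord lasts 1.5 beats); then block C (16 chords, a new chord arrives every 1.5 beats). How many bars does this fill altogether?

A: 16 × 6 = 96 beats = 24 bars.
B: 32 × 1.5 = 48 beats = 12 bars.
C: 16 × 1.5 = 24 beats = 6 bars.
Total: 24 + 12 + 6 = 42 bars.

42 bars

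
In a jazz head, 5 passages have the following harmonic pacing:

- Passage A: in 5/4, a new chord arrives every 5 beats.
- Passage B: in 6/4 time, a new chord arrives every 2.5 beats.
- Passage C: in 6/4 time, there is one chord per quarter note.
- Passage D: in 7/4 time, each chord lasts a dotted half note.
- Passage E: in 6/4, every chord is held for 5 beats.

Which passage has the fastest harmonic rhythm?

A: 5/5 = 1 chord/bar.
B: 6/2.5 = 2.4 chords/bar.
C: 6/1 = 6 chords/bar.
D: 7/3 = 7/3 chords/bar.
E: 6/5 = 1.2 chords/bar.
Fastest is C at 6 chords/bar.

Passage C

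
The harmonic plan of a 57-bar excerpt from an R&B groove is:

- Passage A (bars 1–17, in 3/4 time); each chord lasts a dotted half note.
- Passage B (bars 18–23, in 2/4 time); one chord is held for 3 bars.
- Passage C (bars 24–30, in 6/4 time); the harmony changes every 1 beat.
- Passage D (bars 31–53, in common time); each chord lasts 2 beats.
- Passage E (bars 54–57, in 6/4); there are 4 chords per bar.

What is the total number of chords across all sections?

A: 17 bars × 3 beats = 51 beats; 3 beats/chord → 17 chords.
B: 6 bars × 2 beats = 12 beats; 6 beats/chord → 2 chords.
C: 7 bars × 6 beats = 42 beats; 1 beat/chord → 42 chords.
D: 23 bars × 4 beats = 92 beats; 2 beats/chord → 46 chords.
E: 4 bars × 6 beats = 24 beats; 1.5 beats/chord → 16 chords.
Total: 17 + 2 + 42 + 46 + 16 = 123.

123 chords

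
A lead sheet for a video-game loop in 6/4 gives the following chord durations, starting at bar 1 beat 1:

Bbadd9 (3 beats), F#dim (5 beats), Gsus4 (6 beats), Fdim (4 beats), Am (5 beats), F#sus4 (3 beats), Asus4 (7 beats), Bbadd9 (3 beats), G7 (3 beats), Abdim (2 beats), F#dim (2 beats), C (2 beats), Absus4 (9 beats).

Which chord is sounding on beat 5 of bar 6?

Beat 5 of bar 6 is beat (6−1)×6 + 5 = 35 overall.
Running totals: Bbadd9 ends at 3, F#dim ends at 8, Gsus4 ends at 14, Fdim ends at 18, Am ends at 23, F#sus4 ends at 26, Asus4 ends at 33, Bbadd9 ends at 36.
Beat 35 falls within Bbadd9.

Bbadd9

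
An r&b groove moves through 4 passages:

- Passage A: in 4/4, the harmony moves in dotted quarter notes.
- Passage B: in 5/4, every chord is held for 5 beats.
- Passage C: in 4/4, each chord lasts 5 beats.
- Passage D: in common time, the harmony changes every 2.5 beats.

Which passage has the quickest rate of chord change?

A: 4/1.5 = 8/3 chords/bar.
B: 5/5 = 1 chord/bar.
C: 4/5 = 0.8 chords/bar.
D: 4/2.5 = 1.6 chords/bar.
Fastest is A at 8/3 chords/bar.

Passage A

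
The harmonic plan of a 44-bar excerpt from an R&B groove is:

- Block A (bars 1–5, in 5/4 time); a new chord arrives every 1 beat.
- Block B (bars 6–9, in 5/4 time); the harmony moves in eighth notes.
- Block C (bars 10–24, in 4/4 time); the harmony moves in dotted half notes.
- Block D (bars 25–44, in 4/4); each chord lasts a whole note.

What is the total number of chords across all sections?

105 chords

A: 5·5 = 25 beats, 25/1 = 25 chords.
B: 4·5 = 20 beats, 20/0.5 = 40 chords.
C: 15·4 = 60 beats, 60/3 = 20 chords.
D: 20·4 = 80 beats, 80/4 = 20 chords.
Total: 25 + 40 + 20 + 20 = 105.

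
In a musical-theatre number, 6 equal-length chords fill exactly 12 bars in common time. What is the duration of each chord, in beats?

12 bars × 4 beats/bar = 48 beats total.
48 beats ÷ 6 chords = 8 beats per chord.

8 beats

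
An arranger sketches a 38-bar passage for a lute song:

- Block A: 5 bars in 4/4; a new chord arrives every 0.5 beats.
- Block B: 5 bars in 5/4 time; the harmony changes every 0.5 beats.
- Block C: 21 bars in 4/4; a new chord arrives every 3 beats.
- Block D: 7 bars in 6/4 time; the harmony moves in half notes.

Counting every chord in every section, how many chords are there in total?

139 chords

A has 20 beats and chords last 0.5 each, so 40 chords.
B has 25 beats and chords last 0.5 each, so 50 chords.
C has 84 beats and chords last 3 each, so 28 chords.
D has 42 beats and chords last 2 each, so 21 chords.
Total: 40 + 50 + 28 + 21 = 139.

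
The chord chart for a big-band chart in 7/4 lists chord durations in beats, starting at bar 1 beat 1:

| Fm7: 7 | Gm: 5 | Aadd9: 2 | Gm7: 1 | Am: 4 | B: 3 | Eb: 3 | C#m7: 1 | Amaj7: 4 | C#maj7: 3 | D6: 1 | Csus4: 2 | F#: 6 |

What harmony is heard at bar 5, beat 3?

Beat 3 of bar 5 is beat (5−1)×7 + 3 = 31 overall.
Running totals: Fm7 ends at 7, Gm ends at 12, Aadd9 ends at 14, Gm7 ends at 15, Am ends at 19, B ends at 22, Eb ends at 25, C#m7 ends at 26, Amaj7 ends at 30, C#maj7 ends at 33.
Beat 31 falls within C#maj7.

C#maj7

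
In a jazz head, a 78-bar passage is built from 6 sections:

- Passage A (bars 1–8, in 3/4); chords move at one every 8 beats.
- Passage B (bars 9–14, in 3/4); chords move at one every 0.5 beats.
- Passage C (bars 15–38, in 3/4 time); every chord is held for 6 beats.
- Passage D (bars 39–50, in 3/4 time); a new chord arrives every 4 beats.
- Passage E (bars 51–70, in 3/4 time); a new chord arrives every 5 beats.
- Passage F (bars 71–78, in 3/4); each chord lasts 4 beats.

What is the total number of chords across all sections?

A: 8·3 = 24 beats, 24/8 = 3 chords.
B: 6·3 = 18 beats, 18/0.5 = 36 chords.
C: 24·3 = 72 beats, 72/6 = 12 chords.
D: 12·3 = 36 beats, 36/4 = 9 chords.
E: 20·3 = 60 beats, 60/5 = 12 chords.
F: 8·3 = 24 beats, 24/4 = 6 chords.
Total: 3 + 36 + 12 + 9 + 12 + 6 = 78.

78 chords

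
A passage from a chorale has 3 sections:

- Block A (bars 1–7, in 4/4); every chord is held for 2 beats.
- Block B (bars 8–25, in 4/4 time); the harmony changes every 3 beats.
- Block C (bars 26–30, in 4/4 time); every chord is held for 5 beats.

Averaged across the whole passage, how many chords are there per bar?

1.4 chords per bar

A: 7 × 4 = 28 beats ÷ 2 = 14 chords.
B: 18 × 4 = 72 beats ÷ 3 = 24 chords.
C: 5 × 4 = 20 beats ÷ 5 = 4 chords.
Overall: 42 chords over 30 bars → 42/30 = 1.4 chords per bar.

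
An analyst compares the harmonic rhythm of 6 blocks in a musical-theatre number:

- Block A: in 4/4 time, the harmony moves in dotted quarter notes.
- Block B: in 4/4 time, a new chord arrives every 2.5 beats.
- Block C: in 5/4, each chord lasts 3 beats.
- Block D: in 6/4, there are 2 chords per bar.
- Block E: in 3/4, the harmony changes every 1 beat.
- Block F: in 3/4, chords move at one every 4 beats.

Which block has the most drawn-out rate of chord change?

Block F

A: each chord is 1.5 beats in 4/4, so 8/3 per bar.
B: each chord is 2.5 beats in 4/4, so 1.6 per bar.
C: each chord is 3 beats in 5/4, so 5/3 per bar.
D: each chord is 3 beats in 6/4, so 2 per bar.
E: each chord is 1 beat in 3/4, so 3 per bar.
F: each chord is 4 beats in 3/4, so 0.75 per bar.
Slowest is F at 0.75 chords/bar.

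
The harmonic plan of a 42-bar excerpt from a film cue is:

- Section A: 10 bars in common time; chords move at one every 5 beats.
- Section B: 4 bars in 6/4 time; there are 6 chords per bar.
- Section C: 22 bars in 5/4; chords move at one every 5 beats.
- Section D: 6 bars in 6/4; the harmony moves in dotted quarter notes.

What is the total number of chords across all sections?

78 chords

A has 40 beats and chords last 5 each, so 8 chords.
B has 24 beats and chords last 1 each, so 24 chords.
C has 110 beats and chords last 5 each, so 22 chords.
D has 36 beats and chords last 1.5 each, so 24 chords.
Total: 8 + 24 + 22 + 24 = 78.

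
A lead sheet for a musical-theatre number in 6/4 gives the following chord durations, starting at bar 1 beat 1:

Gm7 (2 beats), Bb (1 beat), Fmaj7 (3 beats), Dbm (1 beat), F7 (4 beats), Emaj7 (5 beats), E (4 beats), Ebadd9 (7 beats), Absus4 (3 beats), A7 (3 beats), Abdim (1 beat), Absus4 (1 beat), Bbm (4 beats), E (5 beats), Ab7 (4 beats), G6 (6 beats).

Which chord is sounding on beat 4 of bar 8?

Beat 4 of bar 8 is beat (8−1)×6 + 4 = 46 overall.
Running totals: Gm7 ends at 2, Bb ends at 3, Fmaj7 ends at 6, Dbm ends at 7, F7 ends at 11, Emaj7 ends at 16, E ends at 20, Ebadd9 ends at 27, Absus4 ends at 30, A7 ends at 33, Abdim ends at 34, Absus4 ends at 35, Bbm ends at 39, E ends at 44, Ab7 ends at 48.
Beat 46 falls within Ab7.

Ab7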